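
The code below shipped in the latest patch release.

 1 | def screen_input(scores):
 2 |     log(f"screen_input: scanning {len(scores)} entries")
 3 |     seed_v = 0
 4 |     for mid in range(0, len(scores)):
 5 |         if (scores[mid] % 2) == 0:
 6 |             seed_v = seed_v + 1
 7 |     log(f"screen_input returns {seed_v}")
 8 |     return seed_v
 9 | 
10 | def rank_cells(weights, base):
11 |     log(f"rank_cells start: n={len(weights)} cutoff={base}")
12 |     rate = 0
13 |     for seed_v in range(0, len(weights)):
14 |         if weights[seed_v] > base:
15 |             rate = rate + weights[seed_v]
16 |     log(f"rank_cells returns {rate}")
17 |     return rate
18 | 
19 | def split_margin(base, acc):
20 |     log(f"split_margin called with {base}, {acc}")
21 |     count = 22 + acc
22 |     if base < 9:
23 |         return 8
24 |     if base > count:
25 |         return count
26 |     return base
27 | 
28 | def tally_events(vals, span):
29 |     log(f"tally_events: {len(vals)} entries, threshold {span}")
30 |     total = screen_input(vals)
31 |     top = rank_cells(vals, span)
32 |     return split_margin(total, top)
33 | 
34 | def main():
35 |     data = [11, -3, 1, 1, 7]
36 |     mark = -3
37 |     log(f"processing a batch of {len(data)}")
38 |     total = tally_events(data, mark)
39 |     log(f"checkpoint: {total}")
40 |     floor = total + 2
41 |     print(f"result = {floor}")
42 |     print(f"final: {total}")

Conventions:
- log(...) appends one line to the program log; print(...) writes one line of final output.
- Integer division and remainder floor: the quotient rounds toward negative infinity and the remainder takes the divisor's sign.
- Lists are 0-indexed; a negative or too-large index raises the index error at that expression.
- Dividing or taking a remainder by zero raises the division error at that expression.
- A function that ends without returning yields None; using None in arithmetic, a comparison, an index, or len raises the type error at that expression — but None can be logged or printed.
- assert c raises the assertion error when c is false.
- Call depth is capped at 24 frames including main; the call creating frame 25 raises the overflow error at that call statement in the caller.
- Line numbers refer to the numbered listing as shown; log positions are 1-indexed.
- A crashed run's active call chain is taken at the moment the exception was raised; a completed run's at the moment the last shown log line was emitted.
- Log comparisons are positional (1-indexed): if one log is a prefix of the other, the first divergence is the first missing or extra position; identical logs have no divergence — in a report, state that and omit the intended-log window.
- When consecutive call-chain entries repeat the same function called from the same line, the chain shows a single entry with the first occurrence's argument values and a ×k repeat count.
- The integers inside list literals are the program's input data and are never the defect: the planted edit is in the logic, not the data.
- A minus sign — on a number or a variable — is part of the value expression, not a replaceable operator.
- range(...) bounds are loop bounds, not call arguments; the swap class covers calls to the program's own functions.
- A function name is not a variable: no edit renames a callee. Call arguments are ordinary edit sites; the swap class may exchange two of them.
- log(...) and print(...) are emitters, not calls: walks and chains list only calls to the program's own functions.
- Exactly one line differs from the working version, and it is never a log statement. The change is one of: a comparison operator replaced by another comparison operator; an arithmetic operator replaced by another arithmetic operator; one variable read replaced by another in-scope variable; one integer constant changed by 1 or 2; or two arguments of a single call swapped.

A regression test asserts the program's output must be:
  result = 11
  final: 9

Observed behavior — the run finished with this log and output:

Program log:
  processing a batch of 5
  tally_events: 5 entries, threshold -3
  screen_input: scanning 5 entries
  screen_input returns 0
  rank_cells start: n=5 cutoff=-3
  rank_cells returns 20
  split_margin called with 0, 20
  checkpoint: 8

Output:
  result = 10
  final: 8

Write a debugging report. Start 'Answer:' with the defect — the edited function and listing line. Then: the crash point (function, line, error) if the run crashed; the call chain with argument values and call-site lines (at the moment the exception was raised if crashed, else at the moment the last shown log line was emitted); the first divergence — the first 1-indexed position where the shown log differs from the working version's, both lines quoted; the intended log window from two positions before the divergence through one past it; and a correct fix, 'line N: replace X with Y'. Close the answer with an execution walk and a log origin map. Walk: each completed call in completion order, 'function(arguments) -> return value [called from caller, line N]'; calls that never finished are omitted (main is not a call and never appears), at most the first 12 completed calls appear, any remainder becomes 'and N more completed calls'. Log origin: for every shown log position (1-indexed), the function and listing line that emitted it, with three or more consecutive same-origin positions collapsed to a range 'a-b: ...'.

Answer: the defect is in split_margin at line 23.
Core observation: The earliest visible damage is log position 8 — 'checkpoint: 8' rather than the intended 'checkpoint: 9'.
Call chain: main.
First divergence: position 8; shown 'checkpoint: 8' vs intended 'checkpoint: 9'.
Intended log window:
  6: rank_cells returns 20
  7: split_margin called with 0, 20
  8: checkpoint: 9
Execution walk:
  screen_input([11, -3, 1, 1, 7]) -> 0  [called from tally_events, line 30]
  rank_cells([11, -3, 1, 1, 7], -3) -> 20  [called from tally_events, line 31]
  split_margin(0, 20) -> 8  [called from tally_events, line 32]
  tally_events([11, -3, 1, 1, 7], -3) -> 8  [called from main, line 38]
Origin of each log line:
  1: from main, line 37
  2: from tally_events, line 29
  3: from screen_input, line 2
  4: from screen_input, line 7
  5: from rank_cells, line 11
  6: from rank_cells, line 16
  7: from split_margin, line 20
  8: from main, line 39
A correct fix: line 23: replace `8` with `9`.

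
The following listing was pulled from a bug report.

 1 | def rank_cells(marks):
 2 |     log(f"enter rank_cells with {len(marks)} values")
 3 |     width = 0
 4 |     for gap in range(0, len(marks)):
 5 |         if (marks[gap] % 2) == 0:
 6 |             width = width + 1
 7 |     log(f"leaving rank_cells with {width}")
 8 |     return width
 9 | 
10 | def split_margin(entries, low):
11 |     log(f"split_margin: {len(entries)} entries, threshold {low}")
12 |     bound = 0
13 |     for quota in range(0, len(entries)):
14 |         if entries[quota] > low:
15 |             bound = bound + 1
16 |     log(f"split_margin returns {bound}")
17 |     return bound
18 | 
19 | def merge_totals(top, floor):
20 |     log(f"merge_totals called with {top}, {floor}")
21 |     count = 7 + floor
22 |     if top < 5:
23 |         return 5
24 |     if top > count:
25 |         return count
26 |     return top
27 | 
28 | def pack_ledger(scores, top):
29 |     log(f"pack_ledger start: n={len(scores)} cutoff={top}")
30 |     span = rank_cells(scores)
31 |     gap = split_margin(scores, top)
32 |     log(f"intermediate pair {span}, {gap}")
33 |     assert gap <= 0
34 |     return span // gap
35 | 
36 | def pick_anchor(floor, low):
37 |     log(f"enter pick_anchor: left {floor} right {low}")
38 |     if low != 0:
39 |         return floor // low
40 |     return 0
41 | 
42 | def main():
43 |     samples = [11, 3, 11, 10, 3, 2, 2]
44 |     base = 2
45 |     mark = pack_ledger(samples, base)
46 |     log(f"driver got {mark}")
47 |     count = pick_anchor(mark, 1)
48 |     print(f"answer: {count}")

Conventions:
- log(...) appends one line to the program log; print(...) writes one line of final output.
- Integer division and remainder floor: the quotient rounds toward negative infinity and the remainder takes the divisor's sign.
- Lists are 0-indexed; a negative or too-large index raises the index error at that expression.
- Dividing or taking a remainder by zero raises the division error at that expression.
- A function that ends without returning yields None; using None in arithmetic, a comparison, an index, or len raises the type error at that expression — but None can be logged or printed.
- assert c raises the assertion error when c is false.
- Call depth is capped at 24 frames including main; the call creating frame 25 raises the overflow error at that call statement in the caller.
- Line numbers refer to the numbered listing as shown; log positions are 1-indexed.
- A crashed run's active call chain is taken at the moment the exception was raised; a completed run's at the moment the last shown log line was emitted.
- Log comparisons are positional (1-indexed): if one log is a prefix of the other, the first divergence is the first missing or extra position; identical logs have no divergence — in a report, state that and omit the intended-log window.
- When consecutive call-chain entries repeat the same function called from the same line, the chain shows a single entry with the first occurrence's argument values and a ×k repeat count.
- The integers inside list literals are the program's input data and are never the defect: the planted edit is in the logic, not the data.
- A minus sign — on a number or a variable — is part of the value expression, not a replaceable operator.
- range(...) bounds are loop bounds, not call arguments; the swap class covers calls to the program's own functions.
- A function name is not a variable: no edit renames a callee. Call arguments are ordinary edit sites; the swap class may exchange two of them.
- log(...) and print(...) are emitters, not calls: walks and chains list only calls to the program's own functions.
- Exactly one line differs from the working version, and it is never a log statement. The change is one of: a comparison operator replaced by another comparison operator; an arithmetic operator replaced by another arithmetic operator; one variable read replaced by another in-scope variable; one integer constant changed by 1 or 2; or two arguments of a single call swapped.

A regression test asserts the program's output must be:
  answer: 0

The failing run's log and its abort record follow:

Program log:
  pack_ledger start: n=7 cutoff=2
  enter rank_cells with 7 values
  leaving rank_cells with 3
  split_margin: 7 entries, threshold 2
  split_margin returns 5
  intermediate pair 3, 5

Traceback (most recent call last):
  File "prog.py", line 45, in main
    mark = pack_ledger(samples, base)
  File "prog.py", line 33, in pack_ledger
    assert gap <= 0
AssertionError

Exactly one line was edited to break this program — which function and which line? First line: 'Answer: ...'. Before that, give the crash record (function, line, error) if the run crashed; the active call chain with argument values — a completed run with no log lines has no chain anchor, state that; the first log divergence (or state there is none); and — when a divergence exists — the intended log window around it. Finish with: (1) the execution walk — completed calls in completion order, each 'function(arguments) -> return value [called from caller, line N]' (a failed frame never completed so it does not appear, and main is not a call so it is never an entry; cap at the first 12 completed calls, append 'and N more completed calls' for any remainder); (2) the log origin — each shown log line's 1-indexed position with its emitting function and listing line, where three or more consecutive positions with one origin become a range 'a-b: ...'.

Answer: the defect is in pack_ledger at line 33.
Key observation: The faulty run's log stops after 6 lines; the working version's next line would be 'driver got 0'.
Crash: pack_ledger, line 33, AssertionError.
Call chain: main -> pack_ledger([11, 3, 11, 10, 3, 2, 2], 2) (called at line 45).
First divergence: position 7 — after 6 matching lines the faulty run goes silent; intended next line 'driver got 0'.
Intended log window:
  5: split_margin returns 5
  6: intermediate pair 3, 5
  7: driver got 0
  8: enter pick_anchor: left 0 right 1
Execution walk:
  rank_cells([11, 3, 11, 10, 3, 2, 2]) -> 3  [called from pack_ledger, line 30]
  split_margin([11, 3, 11, 10, 3, 2, 2], 2) -> 5  [called from pack_ledger, line 31]
Log origin:
  1 — pack_ledger, line 29
  2 — rank_cells, line 2
  3 — rank_cells, line 7
  4 — split_margin, line 11
  5 — split_margin, line 16
  6 — pack_ledger, line 32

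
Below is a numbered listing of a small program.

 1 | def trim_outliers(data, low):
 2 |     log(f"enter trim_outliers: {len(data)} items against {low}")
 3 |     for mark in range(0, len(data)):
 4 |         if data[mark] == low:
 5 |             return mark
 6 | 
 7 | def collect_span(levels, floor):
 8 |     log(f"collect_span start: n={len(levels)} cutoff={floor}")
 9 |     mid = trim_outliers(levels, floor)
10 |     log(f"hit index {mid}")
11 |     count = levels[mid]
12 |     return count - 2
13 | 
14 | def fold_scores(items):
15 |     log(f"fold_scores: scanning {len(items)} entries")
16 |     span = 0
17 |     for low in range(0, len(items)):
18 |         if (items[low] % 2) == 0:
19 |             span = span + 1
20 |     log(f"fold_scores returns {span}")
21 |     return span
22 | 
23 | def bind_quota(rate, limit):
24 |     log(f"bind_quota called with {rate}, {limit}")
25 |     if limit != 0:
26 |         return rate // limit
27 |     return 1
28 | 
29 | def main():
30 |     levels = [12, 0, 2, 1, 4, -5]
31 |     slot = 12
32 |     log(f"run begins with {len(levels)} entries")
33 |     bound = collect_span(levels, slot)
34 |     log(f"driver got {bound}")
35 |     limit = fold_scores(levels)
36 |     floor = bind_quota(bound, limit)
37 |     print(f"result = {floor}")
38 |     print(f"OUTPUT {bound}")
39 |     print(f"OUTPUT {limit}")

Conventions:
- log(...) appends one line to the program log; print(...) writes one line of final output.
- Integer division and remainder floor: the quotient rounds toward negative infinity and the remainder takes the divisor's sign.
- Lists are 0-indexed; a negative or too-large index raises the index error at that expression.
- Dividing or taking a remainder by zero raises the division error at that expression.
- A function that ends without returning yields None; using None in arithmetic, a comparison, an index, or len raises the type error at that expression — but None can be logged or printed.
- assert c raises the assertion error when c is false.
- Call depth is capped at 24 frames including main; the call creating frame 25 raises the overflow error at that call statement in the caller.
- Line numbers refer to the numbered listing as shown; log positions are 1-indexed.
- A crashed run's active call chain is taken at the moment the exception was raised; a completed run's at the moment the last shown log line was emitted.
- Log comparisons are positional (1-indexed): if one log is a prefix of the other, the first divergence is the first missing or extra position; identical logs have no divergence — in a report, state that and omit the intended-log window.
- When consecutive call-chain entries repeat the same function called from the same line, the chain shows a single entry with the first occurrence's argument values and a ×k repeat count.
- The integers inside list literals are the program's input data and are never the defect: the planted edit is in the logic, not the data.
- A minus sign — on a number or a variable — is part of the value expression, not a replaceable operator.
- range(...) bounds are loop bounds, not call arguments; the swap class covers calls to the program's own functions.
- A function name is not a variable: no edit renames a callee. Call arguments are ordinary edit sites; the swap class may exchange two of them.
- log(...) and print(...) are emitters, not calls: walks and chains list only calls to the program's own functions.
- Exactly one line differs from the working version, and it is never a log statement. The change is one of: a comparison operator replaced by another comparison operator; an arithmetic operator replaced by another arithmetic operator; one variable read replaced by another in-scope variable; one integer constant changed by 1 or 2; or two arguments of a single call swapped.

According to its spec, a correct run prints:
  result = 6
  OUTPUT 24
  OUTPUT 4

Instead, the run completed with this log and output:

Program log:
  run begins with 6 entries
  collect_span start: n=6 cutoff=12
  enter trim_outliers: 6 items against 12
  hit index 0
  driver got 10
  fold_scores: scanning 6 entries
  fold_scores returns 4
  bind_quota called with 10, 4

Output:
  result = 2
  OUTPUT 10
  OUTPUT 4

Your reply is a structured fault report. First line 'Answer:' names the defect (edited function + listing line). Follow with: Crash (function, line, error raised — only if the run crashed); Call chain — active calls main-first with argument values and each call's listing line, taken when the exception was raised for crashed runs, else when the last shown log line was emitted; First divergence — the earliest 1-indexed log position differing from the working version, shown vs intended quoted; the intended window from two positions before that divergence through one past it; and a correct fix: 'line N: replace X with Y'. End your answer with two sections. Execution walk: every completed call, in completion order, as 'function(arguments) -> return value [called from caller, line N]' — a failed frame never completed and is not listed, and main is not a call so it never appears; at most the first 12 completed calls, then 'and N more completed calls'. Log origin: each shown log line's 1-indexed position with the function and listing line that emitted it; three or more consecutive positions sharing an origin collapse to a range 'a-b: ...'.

Answer: the defect is in collect_span at line 12.
Core observation: Log line 5 is where behavior first shows: 'driver got 10' appears instead of 'driver got 24'.
Call chain: main -> bind_quota(10, 4) (called at line 36).
First divergence: position 5 — shown 'driver got 10', intended 'driver got 24'.
Intended log window:
  3: enter trim_outliers: 6 items against 12
  4: hit index 0
  5: driver got 24
  6: fold_scores: scanning 6 entries
Execution walk:
  trim_outliers([12, 0, 2, 1, 4, -5], 12) -> 0  [called from collect_span, line 9]
  collect_span([12, 0, 2, 1, 4, -5], 12) -> 10  [called from main, line 33]
  fold_scores([12, 0, 2, 1, 4, -5]) -> 4  [called from main, line 35]
  bind_quota(10, 4) -> 2  [called from main, line 36]
Origin of each log line:
  1 — main, line 32
  2 — collect_span, line 8
  3 — trim_outliers, line 2
  4 — collect_span, line 10
  5 — main, line 34
  6 — fold_scores, line 15
  7 — fold_scores, line 20
  8 — bind_quota, line 24
A correct fix: line 12: replace `-` with `*`.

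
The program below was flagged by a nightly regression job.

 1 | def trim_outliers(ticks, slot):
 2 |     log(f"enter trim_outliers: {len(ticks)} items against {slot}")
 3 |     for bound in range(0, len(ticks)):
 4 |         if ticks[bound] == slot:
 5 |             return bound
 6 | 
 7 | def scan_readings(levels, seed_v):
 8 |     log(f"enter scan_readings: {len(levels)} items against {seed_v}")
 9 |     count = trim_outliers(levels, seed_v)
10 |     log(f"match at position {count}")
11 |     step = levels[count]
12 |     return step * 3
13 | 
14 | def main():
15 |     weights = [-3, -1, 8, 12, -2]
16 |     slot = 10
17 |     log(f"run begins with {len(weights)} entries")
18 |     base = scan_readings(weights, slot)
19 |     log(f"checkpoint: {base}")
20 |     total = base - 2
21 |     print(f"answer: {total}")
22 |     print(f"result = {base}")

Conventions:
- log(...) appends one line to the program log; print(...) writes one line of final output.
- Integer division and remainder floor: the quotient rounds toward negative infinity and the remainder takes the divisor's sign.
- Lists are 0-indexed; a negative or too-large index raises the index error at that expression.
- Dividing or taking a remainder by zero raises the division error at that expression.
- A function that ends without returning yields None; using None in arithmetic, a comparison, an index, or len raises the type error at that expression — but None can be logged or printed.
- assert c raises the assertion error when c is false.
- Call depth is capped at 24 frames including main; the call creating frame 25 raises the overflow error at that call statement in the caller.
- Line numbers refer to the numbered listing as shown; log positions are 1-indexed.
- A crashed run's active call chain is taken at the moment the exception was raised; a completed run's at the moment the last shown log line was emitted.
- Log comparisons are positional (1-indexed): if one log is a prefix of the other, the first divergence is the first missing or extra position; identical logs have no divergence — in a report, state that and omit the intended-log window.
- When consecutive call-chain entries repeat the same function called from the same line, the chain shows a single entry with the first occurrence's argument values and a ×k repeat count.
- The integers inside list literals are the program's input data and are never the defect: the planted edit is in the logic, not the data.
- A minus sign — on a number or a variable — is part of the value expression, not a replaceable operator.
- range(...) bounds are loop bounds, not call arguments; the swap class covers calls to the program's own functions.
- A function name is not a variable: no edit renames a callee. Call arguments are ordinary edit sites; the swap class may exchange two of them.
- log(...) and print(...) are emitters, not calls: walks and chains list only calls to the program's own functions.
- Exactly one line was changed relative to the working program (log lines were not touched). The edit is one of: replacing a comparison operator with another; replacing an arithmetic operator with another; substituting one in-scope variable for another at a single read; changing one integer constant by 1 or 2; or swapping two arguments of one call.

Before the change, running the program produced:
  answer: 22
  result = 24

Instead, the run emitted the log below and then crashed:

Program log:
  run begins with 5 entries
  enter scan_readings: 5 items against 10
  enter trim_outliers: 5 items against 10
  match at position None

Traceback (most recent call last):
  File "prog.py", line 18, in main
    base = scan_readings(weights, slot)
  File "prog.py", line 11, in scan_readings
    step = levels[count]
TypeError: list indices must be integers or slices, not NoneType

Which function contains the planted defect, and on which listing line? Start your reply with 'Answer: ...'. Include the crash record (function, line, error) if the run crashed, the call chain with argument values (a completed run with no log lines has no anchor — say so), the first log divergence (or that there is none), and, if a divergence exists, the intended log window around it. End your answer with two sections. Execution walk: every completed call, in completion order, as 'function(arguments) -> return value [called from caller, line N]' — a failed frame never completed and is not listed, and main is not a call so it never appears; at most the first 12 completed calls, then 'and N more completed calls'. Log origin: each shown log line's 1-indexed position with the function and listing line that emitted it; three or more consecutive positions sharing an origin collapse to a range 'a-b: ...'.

Answer: the defect is in main at line 16.
Key fact: The log first diverges at position 2: the faulty run prints 'enter scan_readings: 5 items against 10' where the working version prints 'enter scan_readings: 5 items against 8'.
Crash: scan_readings, line 11, TypeError.
Call chain: main -> scan_readings([-3, -1, 8, 12, -2], 10) (called at line 18).
First divergence: position 2; shown 'enter scan_readings: 5 items against 10' vs intended 'enter scan_readings: 5 items against 8'.
Intended log window:
  1: run begins with 5 entries
  2: enter scan_readings: 5 items against 8
  3: enter trim_outliers: 5 items against 8
Execution walk:
  trim_outliers([-3, -1, 8, 12, -2], 10) -> None  [called from scan_readings, line 9]
Log origin:
  1 — main, line 17
  2 — scan_readings, line 8
  3 — trim_outliers, line 2
  4 — scan_readings, line 10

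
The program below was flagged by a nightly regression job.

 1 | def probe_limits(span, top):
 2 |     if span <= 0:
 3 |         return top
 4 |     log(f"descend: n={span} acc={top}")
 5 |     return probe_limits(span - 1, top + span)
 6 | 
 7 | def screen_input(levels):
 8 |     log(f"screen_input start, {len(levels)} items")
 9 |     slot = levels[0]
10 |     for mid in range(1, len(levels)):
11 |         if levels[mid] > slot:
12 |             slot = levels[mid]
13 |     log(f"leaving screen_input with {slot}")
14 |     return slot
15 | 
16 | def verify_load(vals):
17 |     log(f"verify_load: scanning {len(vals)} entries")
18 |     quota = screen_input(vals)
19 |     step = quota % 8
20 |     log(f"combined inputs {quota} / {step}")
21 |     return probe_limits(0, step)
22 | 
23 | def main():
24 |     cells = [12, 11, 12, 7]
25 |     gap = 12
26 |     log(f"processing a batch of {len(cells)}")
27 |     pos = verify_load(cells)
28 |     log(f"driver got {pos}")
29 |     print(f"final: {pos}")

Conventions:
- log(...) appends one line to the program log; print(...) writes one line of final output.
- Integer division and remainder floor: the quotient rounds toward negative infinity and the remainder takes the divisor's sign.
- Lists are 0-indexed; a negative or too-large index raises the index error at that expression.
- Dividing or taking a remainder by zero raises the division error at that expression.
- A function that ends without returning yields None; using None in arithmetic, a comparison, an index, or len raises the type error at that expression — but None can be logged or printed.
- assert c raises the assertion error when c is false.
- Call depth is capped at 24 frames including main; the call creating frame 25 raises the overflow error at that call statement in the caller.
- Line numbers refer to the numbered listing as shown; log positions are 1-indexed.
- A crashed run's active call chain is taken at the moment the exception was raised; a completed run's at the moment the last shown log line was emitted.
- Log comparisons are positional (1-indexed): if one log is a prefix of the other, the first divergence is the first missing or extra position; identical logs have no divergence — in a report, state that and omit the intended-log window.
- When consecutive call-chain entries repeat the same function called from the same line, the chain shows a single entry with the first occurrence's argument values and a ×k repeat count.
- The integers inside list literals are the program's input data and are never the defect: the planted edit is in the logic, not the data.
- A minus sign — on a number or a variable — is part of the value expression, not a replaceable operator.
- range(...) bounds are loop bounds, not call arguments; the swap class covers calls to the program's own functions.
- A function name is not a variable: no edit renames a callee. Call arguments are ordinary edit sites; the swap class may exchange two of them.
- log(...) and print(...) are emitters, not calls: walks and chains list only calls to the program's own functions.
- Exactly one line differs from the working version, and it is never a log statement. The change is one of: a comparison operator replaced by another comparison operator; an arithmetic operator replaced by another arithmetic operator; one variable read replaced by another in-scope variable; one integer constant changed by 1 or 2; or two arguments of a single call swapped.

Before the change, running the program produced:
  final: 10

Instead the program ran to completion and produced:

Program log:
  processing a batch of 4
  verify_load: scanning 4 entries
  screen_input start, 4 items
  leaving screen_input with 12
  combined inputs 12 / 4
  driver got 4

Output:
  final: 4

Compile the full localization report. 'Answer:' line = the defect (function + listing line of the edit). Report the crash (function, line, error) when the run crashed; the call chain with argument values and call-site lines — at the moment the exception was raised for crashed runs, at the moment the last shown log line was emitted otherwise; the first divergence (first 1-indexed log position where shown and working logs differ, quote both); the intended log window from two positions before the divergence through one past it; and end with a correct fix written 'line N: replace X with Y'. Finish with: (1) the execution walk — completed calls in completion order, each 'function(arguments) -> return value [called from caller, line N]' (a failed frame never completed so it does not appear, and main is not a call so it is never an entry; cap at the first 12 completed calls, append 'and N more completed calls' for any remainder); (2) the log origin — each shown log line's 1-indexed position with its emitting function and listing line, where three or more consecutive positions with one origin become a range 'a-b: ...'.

Answer: the defect is in verify_load at line 21.
The tell: Everything matches until log position 6, which reads 'driver got 4' in place of 'descend: n=4 acc=0'.
Call chain: main.
First divergence: position 6; shown 'driver got 4' vs intended 'descend: n=4 acc=0'.
Intended log window:
  4: leaving screen_input with 12
  5: combined inputs 12 / 4
  6: descend: n=4 acc=0
  7: descend: n=3 acc=4
Execution walk:
  screen_input([12, 11, 12, 7]) -> 12  [called from verify_load, line 18]
  probe_limits(0, 4) -> 4  [called from verify_load, line 21]
  verify_load([12, 11, 12, 7]) -> 4  [called from main, line 27]
Origin of each log line:
  1 — main, line 26
  2 — verify_load, line 17
  3 — screen_input, line 8
  4 — screen_input, line 13
  5 — verify_load, line 20
  6 — main, line 28
A correct fix: line 21: replace `probe_limits(0, step)` with `probe_limits(step, 0)`.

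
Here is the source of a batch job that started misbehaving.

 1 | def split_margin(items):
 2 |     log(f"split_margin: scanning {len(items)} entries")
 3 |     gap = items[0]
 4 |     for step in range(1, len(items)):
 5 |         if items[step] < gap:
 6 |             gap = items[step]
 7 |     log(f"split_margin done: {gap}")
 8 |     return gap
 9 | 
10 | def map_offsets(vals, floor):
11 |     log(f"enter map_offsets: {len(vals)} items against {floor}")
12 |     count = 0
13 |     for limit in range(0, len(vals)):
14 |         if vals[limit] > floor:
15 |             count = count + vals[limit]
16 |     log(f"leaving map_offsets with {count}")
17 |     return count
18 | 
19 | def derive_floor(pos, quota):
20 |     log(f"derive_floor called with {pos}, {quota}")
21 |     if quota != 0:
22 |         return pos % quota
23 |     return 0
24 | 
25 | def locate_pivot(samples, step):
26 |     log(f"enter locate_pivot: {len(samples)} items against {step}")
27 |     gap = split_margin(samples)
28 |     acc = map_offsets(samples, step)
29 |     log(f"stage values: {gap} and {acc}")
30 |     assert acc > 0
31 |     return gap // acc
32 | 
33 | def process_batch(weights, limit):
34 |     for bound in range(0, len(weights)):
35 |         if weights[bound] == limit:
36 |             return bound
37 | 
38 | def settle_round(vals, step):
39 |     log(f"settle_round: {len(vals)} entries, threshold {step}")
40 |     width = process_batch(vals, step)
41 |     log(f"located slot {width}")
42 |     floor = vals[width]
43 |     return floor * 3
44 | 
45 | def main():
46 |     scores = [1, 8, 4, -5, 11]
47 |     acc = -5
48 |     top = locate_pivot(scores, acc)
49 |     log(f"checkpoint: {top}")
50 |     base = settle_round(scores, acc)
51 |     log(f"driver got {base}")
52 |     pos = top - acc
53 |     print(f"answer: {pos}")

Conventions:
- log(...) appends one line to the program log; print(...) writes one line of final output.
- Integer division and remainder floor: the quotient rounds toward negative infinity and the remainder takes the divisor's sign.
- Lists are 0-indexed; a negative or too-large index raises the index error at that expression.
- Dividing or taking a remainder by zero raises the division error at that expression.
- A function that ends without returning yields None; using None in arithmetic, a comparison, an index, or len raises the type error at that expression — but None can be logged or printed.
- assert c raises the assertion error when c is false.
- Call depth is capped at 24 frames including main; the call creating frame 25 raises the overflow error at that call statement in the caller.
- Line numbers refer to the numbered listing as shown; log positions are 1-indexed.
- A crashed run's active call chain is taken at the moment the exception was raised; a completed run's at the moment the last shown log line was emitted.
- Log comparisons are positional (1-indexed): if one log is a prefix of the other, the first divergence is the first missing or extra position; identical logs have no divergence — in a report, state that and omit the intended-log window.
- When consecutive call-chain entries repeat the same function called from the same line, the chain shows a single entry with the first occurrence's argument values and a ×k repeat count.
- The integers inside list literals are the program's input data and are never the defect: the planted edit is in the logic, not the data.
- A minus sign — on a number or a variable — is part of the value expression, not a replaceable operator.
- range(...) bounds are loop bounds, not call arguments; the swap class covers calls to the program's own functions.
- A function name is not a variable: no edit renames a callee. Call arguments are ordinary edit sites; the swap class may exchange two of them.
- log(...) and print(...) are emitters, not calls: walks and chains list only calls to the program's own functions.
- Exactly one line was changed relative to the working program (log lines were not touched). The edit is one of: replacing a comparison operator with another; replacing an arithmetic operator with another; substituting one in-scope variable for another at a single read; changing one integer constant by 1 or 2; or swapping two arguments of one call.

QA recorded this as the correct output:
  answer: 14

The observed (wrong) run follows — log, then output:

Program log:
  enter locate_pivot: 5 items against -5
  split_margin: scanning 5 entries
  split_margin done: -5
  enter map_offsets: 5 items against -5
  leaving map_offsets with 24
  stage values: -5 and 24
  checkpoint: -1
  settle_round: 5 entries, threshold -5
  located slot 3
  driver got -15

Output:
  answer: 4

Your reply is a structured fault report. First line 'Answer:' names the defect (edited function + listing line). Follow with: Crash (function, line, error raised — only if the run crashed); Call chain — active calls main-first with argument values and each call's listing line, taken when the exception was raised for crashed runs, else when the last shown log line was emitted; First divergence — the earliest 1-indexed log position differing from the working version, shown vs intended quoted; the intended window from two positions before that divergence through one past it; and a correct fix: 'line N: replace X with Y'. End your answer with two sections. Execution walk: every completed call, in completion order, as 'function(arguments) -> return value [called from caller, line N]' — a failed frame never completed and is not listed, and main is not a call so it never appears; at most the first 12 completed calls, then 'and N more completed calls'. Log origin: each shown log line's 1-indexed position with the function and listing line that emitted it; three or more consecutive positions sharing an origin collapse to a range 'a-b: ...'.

Answer: the defect is in main at line 52.
Core observation: The logs agree in full; only the final output differs.
Call chain: main.
First divergence: there is none — every log position agrees.
Execution walk:
  split_margin([1, 8, 4, -5, 11]) -> -5  [called from locate_pivot, line 27]
  map_offsets([1, 8, 4, -5, 11], -5) -> 24  [called from locate_pivot, line 28]
  locate_pivot([1, 8, 4, -5, 11], -5) -> -1  [called from main, line 48]
  process_batch([1, 8, 4, -5, 11], -5) -> 3  [called from settle_round, line 40]
  settle_round([1, 8, 4, -5, 11], -5) -> -15  [called from main, line 50]
Origin of each log line:
  1: emitted by locate_pivot (line 26)
  2: emitted by split_margin (line 2)
  3: emitted by split_margin (line 7)
  4: emitted by map_offsets (line 11)
  5: emitted by map_offsets (line 16)
  6: emitted by locate_pivot (line 29)
  7: emitted by main (line 49)
  8: emitted by settle_round (line 39)
  9: emitted by settle_round (line 41)
  10: emitted by main (line 51)
A correct fix: line 52: replace `acc` with `base`.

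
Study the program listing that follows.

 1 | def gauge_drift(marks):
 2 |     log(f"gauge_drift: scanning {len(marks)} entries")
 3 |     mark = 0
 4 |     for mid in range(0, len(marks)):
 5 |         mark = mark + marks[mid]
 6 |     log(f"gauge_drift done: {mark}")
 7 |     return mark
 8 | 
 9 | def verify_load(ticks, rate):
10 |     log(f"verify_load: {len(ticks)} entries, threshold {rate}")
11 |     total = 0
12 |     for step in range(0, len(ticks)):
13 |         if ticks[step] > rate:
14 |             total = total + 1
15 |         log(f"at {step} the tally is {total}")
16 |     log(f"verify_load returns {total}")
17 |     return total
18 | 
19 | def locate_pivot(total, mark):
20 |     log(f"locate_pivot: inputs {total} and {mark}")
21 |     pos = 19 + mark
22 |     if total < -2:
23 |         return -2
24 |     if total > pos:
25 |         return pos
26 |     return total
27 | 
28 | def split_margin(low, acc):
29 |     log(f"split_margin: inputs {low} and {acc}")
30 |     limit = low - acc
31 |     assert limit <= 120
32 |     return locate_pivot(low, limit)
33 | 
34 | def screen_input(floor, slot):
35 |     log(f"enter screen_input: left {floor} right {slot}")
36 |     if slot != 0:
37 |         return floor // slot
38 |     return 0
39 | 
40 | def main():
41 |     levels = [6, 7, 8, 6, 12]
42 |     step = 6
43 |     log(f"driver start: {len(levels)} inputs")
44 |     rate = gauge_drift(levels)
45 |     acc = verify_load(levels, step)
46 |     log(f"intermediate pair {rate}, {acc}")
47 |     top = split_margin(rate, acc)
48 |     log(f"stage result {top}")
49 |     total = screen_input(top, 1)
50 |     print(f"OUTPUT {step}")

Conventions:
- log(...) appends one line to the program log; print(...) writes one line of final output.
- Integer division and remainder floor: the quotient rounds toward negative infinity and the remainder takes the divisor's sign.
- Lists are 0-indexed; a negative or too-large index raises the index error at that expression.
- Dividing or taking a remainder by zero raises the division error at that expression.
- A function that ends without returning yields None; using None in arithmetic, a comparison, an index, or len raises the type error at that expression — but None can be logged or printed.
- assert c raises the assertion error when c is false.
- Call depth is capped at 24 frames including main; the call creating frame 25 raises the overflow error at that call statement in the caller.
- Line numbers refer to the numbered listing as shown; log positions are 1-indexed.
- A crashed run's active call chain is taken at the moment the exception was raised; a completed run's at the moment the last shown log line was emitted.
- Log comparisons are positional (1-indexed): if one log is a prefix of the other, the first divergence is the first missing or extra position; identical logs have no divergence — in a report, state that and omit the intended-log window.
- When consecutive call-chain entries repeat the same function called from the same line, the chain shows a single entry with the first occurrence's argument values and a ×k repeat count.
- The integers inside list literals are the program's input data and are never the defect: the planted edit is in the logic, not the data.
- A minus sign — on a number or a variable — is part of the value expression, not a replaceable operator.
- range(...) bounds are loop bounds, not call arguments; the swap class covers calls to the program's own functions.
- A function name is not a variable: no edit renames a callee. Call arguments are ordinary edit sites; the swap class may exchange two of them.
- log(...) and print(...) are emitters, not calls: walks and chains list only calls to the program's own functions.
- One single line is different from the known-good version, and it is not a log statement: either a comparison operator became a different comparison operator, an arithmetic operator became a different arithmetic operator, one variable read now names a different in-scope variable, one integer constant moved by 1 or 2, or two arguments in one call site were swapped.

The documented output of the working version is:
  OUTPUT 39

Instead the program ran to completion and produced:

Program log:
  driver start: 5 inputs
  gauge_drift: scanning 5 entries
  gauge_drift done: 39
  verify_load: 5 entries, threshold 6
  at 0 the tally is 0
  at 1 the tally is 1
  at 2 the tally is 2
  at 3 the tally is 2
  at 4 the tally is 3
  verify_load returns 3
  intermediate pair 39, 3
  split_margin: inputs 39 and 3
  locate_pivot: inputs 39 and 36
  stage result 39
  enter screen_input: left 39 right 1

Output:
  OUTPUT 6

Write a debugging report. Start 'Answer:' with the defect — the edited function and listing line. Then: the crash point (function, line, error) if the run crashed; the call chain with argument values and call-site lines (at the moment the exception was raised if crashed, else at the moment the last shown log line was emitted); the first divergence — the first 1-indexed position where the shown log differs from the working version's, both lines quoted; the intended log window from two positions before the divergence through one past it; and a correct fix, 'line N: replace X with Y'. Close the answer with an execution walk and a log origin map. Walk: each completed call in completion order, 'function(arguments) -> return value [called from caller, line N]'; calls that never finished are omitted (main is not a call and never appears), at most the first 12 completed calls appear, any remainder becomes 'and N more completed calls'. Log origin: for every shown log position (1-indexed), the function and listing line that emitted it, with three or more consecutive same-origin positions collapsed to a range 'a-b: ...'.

Answer: the defect is in main at line 50.
The tell: Log streams are identical — the defect surfaces only in the printed output.
Call chain: main -> screen_input(39, 1) (called at line 49).
First divergence: none; the two logs match at every position.
Execution walk:
  gauge_drift([6, 7, 8, 6, 12]) -> 39  [called from main, line 44]
  verify_load([6, 7, 8, 6, 12], 6) -> 3  [called from main, line 45]
  locate_pivot(39, 36) -> 39  [called from split_margin, line 32]
  split_margin(39, 3) -> 39  [called from main, line 47]
  screen_input(39, 1) -> 39  [called from main, line 49]
Log origins:
  1: from main, line 43
  2: from gauge_drift, line 2
  3: from gauge_drift, line 6
  4: from verify_load, line 10
  5-9: from verify_load, line 15
  10: from verify_load, line 16
  11: from main, line 46
  12: from split_margin, line 29
  13: from locate_pivot, line 20
  14: from main, line 48
  15: from screen_input, line 35
A correct fix: line 50: replace `step` with `total`.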